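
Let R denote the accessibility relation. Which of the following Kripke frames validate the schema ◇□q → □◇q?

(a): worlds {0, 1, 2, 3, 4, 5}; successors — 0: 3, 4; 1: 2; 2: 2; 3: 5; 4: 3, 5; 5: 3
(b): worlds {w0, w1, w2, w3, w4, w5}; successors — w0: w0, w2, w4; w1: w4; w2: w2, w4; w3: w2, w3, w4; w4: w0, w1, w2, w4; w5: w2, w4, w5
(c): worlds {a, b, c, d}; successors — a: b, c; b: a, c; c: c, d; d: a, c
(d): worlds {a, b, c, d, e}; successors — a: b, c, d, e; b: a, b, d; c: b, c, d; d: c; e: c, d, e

(b), (c)

Frame correspondent (Sahlqvist): ∀x ∀y ∀z (Rxy ∧ Rxz → ∃w (Ryw ∧ Rzw)) — i.e. convergence.
(a): fails — R45 and R43 but 5 and 3 have no common successor.
(b): holds.
(c): holds.
(d): fails — Rab and Rad but b and d have no common successor.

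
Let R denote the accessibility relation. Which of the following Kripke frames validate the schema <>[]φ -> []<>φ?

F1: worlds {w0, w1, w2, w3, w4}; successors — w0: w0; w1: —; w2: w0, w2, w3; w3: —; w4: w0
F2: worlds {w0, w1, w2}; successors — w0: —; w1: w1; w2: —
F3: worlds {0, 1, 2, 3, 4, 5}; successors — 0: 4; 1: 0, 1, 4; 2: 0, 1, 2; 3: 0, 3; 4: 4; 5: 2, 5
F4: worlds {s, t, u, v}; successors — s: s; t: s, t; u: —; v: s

F2, F4

Frame correspondent (Sahlqvist): forall x forall y forall z (Rxy & Rxz -> exists w (Ryw & Rzw)) — i.e. convergence.
F1: fails — Rw2w2 and Rw2w3 but w2 and w3 have no common successor.
F2: condition met.
F3: fails — R20 and R22 but 0 and 2 have no common successor.
F4: condition met.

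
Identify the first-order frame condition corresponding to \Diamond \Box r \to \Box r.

This schema is equivalent to the 5 axiom ◇r → □◇r.
It corresponds to the Euclidean property: \forall x \forall y \forall z (Rxy \wedge Rxz \to Ryz).

the Euclidean property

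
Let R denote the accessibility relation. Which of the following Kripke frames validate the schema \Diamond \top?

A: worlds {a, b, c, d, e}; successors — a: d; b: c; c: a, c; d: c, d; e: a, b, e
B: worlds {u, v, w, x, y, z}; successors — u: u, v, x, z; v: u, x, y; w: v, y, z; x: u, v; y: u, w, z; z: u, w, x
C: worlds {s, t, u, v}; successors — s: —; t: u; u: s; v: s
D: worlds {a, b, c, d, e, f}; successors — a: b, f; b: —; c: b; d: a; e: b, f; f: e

Frame correspondent (Sahlqvist): \forall x \exists y Rxy — i.e. seriality.
A: satisfies the condition.
B: satisfies the condition.
C: fails — world s has no successor.
D: fails — world b has no successor.
Valid on: A, B.

A, B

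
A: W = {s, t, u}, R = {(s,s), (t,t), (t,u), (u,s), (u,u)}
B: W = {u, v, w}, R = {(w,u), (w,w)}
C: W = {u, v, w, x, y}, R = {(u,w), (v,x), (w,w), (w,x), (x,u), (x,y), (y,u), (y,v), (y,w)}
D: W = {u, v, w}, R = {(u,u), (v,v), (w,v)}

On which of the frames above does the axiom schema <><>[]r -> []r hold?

This is the axiom for a generalized confluence (Geach) condition; its first-order frame correspondent is forall x forall y forall z ((x R^2 y & xRz) -> exists w (yRw & z = w)).
A: fails — tR²s, tRt but no w with sRw and t=w.
B: fails — wR²u, wRu but no t with uRt and u=t.
C: fails — uR²x, uRw but no t with xRt and w=t.
D: satisfies the condition.
Valid on: D.

D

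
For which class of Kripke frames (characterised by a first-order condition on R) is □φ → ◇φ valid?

seriality

Suppose □φ→◇φ is valid. At any x set V(φ)=W. Then □φ at x, so ◇φ at x, so x has a successor.
Conversely, on a frame with seriality the schema holds at every world under every valuation.
So the correspondent is seriality.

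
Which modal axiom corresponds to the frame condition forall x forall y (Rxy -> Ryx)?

The condition is symmetry. The B schema r → □◇r defines it.

r → □◇r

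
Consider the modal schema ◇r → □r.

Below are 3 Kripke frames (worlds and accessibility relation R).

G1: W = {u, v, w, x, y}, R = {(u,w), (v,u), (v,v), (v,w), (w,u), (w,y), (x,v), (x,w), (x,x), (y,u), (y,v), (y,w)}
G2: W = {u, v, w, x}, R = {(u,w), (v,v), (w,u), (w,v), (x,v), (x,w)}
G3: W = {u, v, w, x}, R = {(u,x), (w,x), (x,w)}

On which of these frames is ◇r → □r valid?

Frame correspondent (Sahlqvist): ∀x ∀y ∀z (Rxy ∧ Rxz → y = z) — i.e. partial functionality.
G1: fails — v sees both u and v.
G2: fails — w sees both u and v.
G3: ✓.
Valid on: G3.

G3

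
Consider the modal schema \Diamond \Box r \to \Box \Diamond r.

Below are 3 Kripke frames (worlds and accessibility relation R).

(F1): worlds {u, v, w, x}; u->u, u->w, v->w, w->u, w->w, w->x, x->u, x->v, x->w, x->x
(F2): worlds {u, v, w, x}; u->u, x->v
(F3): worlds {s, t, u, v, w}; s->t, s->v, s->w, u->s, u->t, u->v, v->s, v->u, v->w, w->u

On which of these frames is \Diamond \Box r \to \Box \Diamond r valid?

(F1)

This is the axiom for convergence; its first-order frame correspondent is \forall x \forall y \forall z (Rxy \wedge Rxz \to \exists w (Ryw \wedge Rzw)).
(F1): satisfies the condition.
(F2): fails — Rxv and Rxv but v and v have no common successor.
(F3): fails — Rsv and Rst but v and t have no common successor.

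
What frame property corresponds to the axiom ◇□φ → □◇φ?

Convergence

Suppose ◇□φ→□◇φ is valid. Take Rxy, Rxz and set V(φ)={w : Ryw}. Then □φ at y so ◇□φ at x, so □◇φ at x, so ◇φ at z, giving w with Rzw and Ryw.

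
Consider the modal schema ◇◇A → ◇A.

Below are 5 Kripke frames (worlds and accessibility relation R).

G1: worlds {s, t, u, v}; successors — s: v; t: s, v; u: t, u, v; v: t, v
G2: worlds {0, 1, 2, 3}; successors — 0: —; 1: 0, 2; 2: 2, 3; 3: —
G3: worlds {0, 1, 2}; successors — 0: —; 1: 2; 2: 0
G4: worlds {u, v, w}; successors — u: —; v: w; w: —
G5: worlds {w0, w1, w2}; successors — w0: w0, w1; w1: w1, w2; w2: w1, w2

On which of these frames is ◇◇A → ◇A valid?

This is the axiom for transitivity; its first-order frame correspondent is ∀x ∀y ∀z (Rxy ∧ Ryz → Rxz).
G1: fails — Rtv and Rvt but not Rtt.
G2: fails — R12 and R23 but not R13.
G3: fails — R12 and R20 but not R10.
G4: holds.
G5: fails — Rw0w1 and Rw1w2 but not Rw0w2.

G4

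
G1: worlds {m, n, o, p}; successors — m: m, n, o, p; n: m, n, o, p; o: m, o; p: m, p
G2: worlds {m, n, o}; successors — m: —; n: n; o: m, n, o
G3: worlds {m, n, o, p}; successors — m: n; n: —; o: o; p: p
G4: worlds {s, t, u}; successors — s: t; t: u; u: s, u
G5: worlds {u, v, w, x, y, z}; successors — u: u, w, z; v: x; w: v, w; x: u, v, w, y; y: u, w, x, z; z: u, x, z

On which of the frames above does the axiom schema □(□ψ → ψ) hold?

This is the axiom for shift-reflexivity; its first-order frame correspondent is ∀x ∀y (Rxy → Ryy).
G1: ✓.
G2: fails — Rom but not Rmm.
G3: fails — Rmn but not Rnn.
G4: fails — Rus but not Rss.
G5: fails — Ryx but not Rxx.
Valid on: G1.

G1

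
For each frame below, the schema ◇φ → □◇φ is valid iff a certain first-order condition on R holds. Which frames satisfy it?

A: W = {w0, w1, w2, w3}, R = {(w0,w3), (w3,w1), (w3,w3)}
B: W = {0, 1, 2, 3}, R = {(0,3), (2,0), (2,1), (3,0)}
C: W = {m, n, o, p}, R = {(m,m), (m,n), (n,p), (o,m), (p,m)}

none

Frame correspondent (Sahlqvist): ∀x ∀y ∀z (Rxy ∧ Rxz → Ryz) — i.e. the Euclidean property.
A: fails — Rw3w1 and Rw3w1 but not Rw1w1.
B: fails — R03 and R03 but not R33.
C: fails — Rmn and Rmm but not Rnm.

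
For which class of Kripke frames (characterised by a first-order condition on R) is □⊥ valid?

□⊥ is valid iff no world has any successor (otherwise □⊥ fails at any world with one).
Conversely, any frame satisfying ∀x ∀y ¬Rxy validates the schema.
So the correspondent is emptiness of R.

emptiness of R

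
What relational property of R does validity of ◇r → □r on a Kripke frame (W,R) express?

This schema is the CD axiom.
Its frame correspondent is partial functionality — ∀x ∀y ∀z (Rxy ∧ Rxz → y = z).

Partial functionality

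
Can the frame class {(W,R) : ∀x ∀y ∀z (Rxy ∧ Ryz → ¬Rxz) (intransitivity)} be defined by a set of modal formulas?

No — not modally definable

If a class were modally definable it would be closed under surjective bounded morphisms (Goldblatt–Thomason).
The 5-cycle (worlds 0,1,2,3,4 with 0→1→2→3→4→0) is intransitive. Mapping every world to a single reflexive point • is a surjective bounded morphism; the reflexive point is not intransitive (R••∧R•• but R••).
So no modal formula (or set of formulas) defines exactly the intransitive frames.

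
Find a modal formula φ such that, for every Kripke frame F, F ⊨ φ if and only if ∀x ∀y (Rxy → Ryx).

The condition is symmetry. The B schema ψ → □◇ψ defines it.
Suppose ψ→□◇ψ is valid. Take Rxy and set V(ψ)={x}. Then ψ at x, so □◇ψ at x, so ◇ψ at y, so some z with Ryz has ψ; z=x, i.e. Ryx.

ψ → □◇ψ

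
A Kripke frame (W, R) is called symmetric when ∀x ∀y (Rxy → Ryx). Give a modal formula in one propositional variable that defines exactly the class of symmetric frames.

This is symmetry; the standard corresponding axiom is B: ψ → □◇ψ.
Suppose ψ→□◇ψ is valid. Take Rxy and set V(ψ)={x}. Then ψ at x, so □◇ψ at x, so ◇ψ at y, so some z with Ryz has ψ; z=x, i.e. Ryx.

ψ → □◇ψ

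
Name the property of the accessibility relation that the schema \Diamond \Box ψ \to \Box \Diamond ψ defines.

Suppose ◇□ψ→□◇ψ is valid. Take Rxy, Rxz and set V(ψ)={w : Ryw}. Then □ψ at y so ◇□ψ at x, so □◇ψ at x, so ◇ψ at z, giving w with Rzw and Ryw.
Conversely, any frame satisfying \forall x \forall y \forall z (Rxy \wedge Rxz \to \exists w (Ryw \wedge Rzw)) validates the schema.
Frame condition: \forall x \forall y \forall z (Rxy \wedge Rxz \to \exists w (Ryw \wedge Rzw)).

convergence: \forall x \forall y \forall z (Rxy \wedge Rxz \to \exists w (Ryw \wedge Rzw))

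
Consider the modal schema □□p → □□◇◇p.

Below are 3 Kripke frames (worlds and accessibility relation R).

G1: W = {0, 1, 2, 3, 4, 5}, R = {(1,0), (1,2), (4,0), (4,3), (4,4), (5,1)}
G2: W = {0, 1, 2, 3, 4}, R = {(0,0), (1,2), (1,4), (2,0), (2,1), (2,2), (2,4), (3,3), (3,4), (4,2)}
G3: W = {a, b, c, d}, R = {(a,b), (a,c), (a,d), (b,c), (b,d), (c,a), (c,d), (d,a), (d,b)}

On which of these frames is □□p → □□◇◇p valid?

Frame correspondent (Sahlqvist): ∀x ∀z (xR²z → ∃w (xR²w ∧ zR²w)) — i.e. a generalized confluence (Geach) condition.
G1: fails — 4R²0 but no w with 4R²w and 0R²w.
G2: ✓.
G3: ✓.
Valid on: G2, G3.

G2, G3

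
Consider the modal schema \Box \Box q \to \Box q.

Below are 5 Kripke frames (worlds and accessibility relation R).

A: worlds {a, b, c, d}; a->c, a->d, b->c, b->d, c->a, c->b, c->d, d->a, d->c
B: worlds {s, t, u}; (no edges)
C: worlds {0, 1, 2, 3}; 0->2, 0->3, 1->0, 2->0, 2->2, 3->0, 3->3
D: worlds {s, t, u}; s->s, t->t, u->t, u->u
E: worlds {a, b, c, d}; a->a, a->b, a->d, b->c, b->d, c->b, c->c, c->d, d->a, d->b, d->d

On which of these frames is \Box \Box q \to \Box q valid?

B, D, E

The schema corresponds to density: \forall x \forall y (Rxy \to \exists z (Rxz \wedge Rzy)).
A: fails — Rcb but no z with Rcz and Rzb.
B: ✓.
C: fails — R10 but no z with R1z and Rz0.
D: ✓.
E: ✓.
Valid on: B, D, E.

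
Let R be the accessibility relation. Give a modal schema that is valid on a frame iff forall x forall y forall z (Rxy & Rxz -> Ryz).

The condition is the Euclidean property. The 5 schema ◇p → □◇p defines it.
Suppose ◇p→□◇p is valid. Take Rxy, Rxz and set V(p)={y}. Then ◇p at x, so □◇p at x, so ◇p at z, so some w with Rzw has p; w=y, i.e. Rzy. By symmetry of the argument, Ryz.

◇p → □◇p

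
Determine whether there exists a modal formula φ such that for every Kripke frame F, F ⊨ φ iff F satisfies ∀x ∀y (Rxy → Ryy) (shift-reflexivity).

Yes — defined by □(□q → q)

This is a Sahlqvist condition; the T□ axiom □(□q → q) defines it.
Suppose □(□q→q) is valid. Take Rxy and set V(q)={w : Ryw}. Then at y, □q holds; since □(□q→q) at x, □q→q at y, so q at y, i.e. Ryy.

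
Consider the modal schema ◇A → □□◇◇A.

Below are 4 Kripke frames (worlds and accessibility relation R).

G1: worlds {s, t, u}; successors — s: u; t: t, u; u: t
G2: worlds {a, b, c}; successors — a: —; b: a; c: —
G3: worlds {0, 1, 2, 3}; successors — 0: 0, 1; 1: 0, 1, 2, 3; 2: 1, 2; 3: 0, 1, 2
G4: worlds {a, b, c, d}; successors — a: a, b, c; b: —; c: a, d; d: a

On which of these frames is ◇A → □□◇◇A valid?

G1, G2, G3

Frame correspondent (Sahlqvist): ∀x ∀y ∀z ((xRy ∧ xR²z) → ∃w (y = w ∧ zR²w)) — i.e. a generalized confluence (Geach) condition.
G1: condition met.
G2: condition met.
G3: condition met.
G4: fails — aRa, aR²b but no w with a=w and bR²w.
Valid on: G1, G2, G3.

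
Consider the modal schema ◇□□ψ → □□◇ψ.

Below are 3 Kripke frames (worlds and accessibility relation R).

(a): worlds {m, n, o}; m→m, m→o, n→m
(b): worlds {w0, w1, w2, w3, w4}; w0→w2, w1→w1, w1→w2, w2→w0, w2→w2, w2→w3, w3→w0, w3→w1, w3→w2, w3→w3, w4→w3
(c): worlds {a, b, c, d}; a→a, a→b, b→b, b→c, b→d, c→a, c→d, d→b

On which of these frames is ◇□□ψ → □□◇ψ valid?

(b), (c)

Frame correspondent (Sahlqvist): ∀x ∀y ∀z ((xRy ∧ xR²z) → ∃w (yR²w ∧ zRw)) — i.e. a generalized confluence (Geach) condition.
(a): fails — mRm, mR²o but no w with mR²w and oRw.
(b): ✓.
(c): ✓.
Valid on: (b), (c).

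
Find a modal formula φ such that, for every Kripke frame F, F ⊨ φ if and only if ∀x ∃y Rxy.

A defining formula is □ψ → ◇ψ (the D axiom).
Suppose □ψ→◇ψ is valid. At any x set V(ψ)=W. Then □ψ at x, so ◇ψ at x, so x has a successor.

□ψ → ◇ψ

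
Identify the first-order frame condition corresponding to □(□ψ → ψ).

shift-reflexivity: ∀x ∀y (Rxy → Ryy)

Suppose □(□ψ→ψ) is valid. Take Rxy and set V(ψ)={w : Ryw}. Then at y, □ψ holds; since □(□ψ→ψ) at x, □ψ→ψ at y, so ψ at y, i.e. Ryy.
Conversely, on a frame with shift-reflexivity the schema holds at every world under every valuation.
Frame condition: ∀x ∀y (Rxy → Ryy).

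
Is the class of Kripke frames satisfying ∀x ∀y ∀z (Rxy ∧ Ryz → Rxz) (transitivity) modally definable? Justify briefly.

The condition is transitivity. A defining modal formula is □q → □□q.

Definable; □q → □□q defines it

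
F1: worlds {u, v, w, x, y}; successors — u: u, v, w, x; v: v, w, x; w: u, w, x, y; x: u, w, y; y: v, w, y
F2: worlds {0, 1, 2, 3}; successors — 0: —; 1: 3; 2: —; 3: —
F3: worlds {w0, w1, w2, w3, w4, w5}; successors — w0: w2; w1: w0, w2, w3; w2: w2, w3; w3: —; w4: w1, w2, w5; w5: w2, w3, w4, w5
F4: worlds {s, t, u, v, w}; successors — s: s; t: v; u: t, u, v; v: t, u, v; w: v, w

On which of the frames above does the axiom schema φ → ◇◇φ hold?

F1, F4

This is the axiom for a generalized confluence (Geach) condition; its first-order frame correspondent is ∀x ∃w (x = w ∧ xR²w).
F1: holds.
F2: fails — at 0 but no w with 0=w and 0R²w.
F3: fails — at w0 but no w with w0=w and w0R²w.
F4: holds.
Valid on: F1, F4.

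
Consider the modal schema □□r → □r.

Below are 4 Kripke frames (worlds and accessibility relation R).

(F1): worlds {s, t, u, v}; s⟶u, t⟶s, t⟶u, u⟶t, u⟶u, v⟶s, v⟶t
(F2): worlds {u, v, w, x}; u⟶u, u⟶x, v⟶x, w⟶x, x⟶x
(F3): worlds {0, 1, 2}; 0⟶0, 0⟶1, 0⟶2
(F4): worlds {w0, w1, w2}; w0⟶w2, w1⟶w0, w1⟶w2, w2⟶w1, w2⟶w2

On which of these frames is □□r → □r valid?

(F2), (F3)

This is the axiom for density; its first-order frame correspondent is ∀x ∀y (Rxy → ∃z (Rxz ∧ Rzy)).
(F1): fails — Rvt but no z with Rvz and Rzt.
(F2): holds.
(F3): holds.
(F4): fails — Rw1w0 but no z with Rw1z and Rzw0.
Valid on: (F2), (F3).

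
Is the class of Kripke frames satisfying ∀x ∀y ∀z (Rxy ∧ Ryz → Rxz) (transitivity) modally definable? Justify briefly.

This is a Sahlqvist condition; the 4 axiom □r → □□r defines it.

Yes — defined by □r → □□r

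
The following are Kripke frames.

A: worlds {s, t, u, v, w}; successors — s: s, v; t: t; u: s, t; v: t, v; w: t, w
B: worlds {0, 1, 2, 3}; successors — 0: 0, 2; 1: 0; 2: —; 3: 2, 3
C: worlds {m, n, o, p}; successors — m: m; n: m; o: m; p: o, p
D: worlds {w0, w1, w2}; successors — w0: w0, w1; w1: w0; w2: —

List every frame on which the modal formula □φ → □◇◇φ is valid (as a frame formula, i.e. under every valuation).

The schema corresponds to a generalized confluence (Geach) condition: ∀x ∀z (xRz → ∃w (xRw ∧ zR²w)).
A: condition met.
B: fails — 0R2 but no w with 0Rw and 2R²w.
C: fails — pRo but no w with pRw and oR²w.
D: condition met.

A, D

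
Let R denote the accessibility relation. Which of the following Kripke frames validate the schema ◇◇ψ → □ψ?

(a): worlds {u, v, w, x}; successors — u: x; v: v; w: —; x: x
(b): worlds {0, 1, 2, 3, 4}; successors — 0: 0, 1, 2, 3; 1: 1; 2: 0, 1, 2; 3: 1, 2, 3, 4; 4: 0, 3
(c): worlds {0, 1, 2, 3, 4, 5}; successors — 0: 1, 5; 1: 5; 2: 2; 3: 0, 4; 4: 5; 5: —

(a)

Frame correspondent (Sahlqvist): ∀x ∀y ∀z ((xR²y ∧ xRz) → ∃w (y = w ∧ z = w)) — i.e. a generalized confluence (Geach) condition.
(a): ✓.
(b): fails — 0R²0, 0R1 but 0 ≠ 1.
(c): fails — 0R²5, 0R1 but 5 ≠ 1.
Valid on: (a).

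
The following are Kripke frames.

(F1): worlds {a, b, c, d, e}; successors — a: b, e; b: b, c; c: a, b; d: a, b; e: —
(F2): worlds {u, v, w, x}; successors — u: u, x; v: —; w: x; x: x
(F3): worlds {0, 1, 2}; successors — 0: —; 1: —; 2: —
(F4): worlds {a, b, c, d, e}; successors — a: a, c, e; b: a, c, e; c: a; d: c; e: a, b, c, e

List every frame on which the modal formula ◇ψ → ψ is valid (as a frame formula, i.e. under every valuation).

The schema corresponds to a generalized confluence (Geach) condition: ∀x ∀y (xRy → ∃w (y = w ∧ x = w)).
(F1): fails — aRb but b ≠ a.
(F2): fails — uRx but x ≠ u.
(F3): holds.
(F4): fails — aRc but c ≠ a.
Valid on: (F3).

(F3)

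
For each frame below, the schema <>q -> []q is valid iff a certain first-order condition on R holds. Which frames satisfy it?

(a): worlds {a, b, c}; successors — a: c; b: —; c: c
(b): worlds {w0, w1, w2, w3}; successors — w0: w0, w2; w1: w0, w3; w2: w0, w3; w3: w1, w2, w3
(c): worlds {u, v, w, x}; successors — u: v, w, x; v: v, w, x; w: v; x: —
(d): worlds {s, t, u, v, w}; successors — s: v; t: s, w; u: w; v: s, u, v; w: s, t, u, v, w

Frame correspondent (Sahlqvist): forall x forall y forall z (Rxy & Rxz -> y = z) — i.e. partial functionality.
(a): condition met.
(b): fails — w0 sees both w0 and w2.
(c): fails — u sees both v and w.
(d): fails — t sees both s and w.

(a)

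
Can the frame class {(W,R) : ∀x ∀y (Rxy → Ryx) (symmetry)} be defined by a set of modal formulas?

The condition is symmetry. A defining modal formula is p → □◇p.
Suppose p→□◇p is valid. Take Rxy and set V(p)={x}. Then p at x, so □◇p at x, so ◇p at y, so some z with Ryz has p; z=x, i.e. Ryx.

Yes, by p → □◇p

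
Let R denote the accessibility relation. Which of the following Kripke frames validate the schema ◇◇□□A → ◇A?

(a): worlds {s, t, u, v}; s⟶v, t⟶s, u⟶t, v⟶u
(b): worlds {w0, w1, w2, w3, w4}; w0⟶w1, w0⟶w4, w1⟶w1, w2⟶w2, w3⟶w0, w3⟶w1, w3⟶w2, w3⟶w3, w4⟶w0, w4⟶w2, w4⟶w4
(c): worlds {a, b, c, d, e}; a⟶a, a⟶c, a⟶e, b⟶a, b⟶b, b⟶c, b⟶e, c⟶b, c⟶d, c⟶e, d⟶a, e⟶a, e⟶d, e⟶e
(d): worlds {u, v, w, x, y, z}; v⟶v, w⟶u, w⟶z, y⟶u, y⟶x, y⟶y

The schema corresponds to a generalized confluence (Geach) condition: ∀x ∀y (xR²y → ∃w (yR²w ∧ xRw)).
(a): fails — sR²u but no w with uR²w and sRw.
(b): fails — w0R²w2 but no w with w2R²w and w0Rw.
(c): ✓.
(d): fails — yR²u but no t with uR²t and yRt.
Valid on: (c).

(c)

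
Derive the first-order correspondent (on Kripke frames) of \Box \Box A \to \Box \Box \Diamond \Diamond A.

\forall x \forall z (x R^2 z \to \exists w (x R^2 w \wedge z R^2 w))

This is a Sahlqvist (Geach-type) schema ◇^0□^2A → □^2◇^2A.
Minimal-valuation argument: fix x; take any y with xR^0y and any z with xR^2z. Set V(A) to the set of worlds R-reachable from y in exactly 2 steps. Then □^2A holds at y, so the antecedent holds at x; validity forces ◇^2A at z, giving a w with zR^2w and yR^2w.
First-order correspondent: \forall x \forall z (x R^2 z \to \exists w (x R^2 w \wedge z R^2 w)).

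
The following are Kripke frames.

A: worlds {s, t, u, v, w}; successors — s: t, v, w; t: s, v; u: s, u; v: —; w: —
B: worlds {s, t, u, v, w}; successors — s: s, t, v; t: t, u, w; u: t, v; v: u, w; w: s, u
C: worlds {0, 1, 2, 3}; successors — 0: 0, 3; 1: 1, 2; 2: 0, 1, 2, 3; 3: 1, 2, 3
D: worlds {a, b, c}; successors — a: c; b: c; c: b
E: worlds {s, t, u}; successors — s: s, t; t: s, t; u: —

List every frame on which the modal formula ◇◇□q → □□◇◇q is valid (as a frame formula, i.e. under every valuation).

This is the axiom for a generalized confluence (Geach) condition; its first-order frame correspondent is ∀x ∀y ∀z ((xR²y ∧ xR²z) → ∃w (yRw ∧ zR²w)).
A: fails — sR²s, sR²v but no w* with sRw* and vR²w*.
B: fails — sR²v, sR²w but no w* with vRw* and wR²w*.
C: condition met.
D: fails — aR²b, aR²b but no w with bRw and bR²w.
E: condition met.
Valid on: C, E.

C, E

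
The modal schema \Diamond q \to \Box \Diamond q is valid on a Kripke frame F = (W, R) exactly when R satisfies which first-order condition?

Suppose ◇q→□◇q is valid. Take Rxy, Rxz and set V(q)={y}. Then ◇q at x, so □◇q at x, so ◇q at z, so some w with Rzw has q; w=y, i.e. Rzy. By symmetry of the argument, Ryz.
The converse is a direct semantic check.
Frame condition: \forall x \forall y \forall z (Rxy \wedge Rxz \to Ryz).

The Euclidean property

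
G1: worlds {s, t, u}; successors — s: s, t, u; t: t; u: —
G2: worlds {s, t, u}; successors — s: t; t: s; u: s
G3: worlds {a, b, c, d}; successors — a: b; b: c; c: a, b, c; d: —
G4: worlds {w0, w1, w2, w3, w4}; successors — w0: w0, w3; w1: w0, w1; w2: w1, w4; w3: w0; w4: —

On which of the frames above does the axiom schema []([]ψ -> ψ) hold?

none

This is the axiom for shift-reflexivity; its first-order frame correspondent is forall x forall y (Rxy -> Ryy).
G1: fails — Rsu but not Ruu.
G2: fails — Rus but not Rss.
G3: fails — Rab but not Rbb.
G4: fails — Rw2w4 but not Rw4w4.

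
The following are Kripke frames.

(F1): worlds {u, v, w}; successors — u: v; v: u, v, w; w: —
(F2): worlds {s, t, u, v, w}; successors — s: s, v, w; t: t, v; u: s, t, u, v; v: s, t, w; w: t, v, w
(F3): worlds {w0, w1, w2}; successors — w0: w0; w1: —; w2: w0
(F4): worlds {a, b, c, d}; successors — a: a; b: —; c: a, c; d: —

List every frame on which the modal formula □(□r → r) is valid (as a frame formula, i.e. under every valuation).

Frame correspondent (Sahlqvist): ∀x ∀y (Rxy → Ryy) — i.e. shift-reflexivity.
(F1): fails — Rvu but not Ruu.
(F2): fails — Ruv but not Rvv.
(F3): condition met.
(F4): condition met.

(F3), (F4)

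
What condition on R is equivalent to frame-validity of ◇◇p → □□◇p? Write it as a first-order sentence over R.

This is a Sahlqvist (Geach-type) schema ◇^2□^0p → □^2◇^1p.
Minimal-valuation argument: fix x; take any y with xR^2y and any z with xR^2z. Set V(p) to the set of worlds R-reachable from y in exactly 0 steps. Then □^0p holds at y, so the antecedent holds at x; validity forces ◇^1p at z, giving a w with zR^1w and yR^0w.
First-order correspondent: ∀x ∀y ∀z ((xR²y ∧ xR²z) → ∃w (y = w ∧ zRw)).

∀x ∀y ∀z ((xR²y ∧ xR²z) → ∃w (y = w ∧ zRw))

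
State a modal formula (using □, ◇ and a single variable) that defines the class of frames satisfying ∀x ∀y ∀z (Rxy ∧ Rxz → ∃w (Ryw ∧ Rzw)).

A defining formula is ◇□ψ → □◇ψ (the .2 axiom).
Suppose ◇□ψ→□◇ψ is valid. Take Rxy, Rxz and set V(ψ)={w : Ryw}. Then □ψ at y so ◇□ψ at x, so □◇ψ at x, so ◇ψ at z, giving w with Rzw and Ryw.

◇□ψ → □◇ψ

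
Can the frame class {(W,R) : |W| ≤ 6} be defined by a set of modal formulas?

If a class were modally definable it would be closed under disjoint unions (Goldblatt–Thomason).
Any modal formula valid on each of 7 disjoint one-world frames is valid on their disjoint union (validity is preserved under disjoint unions). Each one-world frame has |W|=1≤6, but the union has |W|=7.
So no modal formula (or set of formulas) defines exactly the |W|≤6 frames.

No — not modally definable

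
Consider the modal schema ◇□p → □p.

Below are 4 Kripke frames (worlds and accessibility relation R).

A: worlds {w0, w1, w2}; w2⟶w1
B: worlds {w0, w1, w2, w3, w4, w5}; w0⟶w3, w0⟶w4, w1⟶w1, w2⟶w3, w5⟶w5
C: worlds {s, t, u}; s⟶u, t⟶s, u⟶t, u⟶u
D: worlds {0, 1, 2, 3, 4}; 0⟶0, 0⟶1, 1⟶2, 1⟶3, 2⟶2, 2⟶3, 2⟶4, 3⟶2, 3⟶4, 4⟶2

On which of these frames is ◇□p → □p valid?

The schema corresponds to the Euclidean property: ∀x ∀y ∀z (Rxy ∧ Rxz → Ryz).
A: fails — Rw2w1 and Rw2w1 but not Rw1w1.
B: fails — Rw0w4 and Rw0w4 but not Rw4w4.
C: fails — Rts and Rts but not Rss.
D: fails — R01 and R00 but not R10.
Valid on no frame.

none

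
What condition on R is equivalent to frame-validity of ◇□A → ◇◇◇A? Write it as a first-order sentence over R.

∀x ∀y (xRy → ∃w (yRw ∧ xR³w))

This is a Sahlqvist (Geach-type) schema ◇^1□^1A → □^0◇^3A.
Minimal-valuation argument: fix x; take any y with xR^1y and any z with xR^0z. Set V(A) to the set of worlds R-reachable from y in exactly 1 step. Then □^1A holds at y, so the antecedent holds at x; validity forces ◇^3A at z, giving a w with zR^3w and yR^1w.
First-order correspondent: ∀x ∀y (xRy → ∃w (yRw ∧ xR³w)).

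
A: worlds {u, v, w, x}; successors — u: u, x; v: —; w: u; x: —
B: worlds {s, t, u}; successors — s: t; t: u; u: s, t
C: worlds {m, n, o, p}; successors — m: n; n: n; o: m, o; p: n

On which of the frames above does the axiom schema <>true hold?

Frame correspondent (Sahlqvist): forall x exists y Rxy — i.e. seriality.
A: fails — world v has no successor.
B: condition met.
C: condition met.

B, C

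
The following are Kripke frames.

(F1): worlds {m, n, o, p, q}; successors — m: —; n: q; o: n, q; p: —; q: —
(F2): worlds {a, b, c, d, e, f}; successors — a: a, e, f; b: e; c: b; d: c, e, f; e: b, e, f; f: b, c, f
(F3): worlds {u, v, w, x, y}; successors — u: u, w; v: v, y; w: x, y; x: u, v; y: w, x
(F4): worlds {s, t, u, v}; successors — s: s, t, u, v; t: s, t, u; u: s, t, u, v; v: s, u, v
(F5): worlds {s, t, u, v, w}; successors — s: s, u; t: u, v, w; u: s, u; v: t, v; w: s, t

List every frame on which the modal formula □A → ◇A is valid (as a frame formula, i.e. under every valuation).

(F2), (F3), (F4), (F5)

The schema corresponds to seriality: ∀x ∃y Rxy.
(F1): fails — world m has no successor.
(F2): condition met.
(F3): condition met.
(F4): condition met.
(F5): condition met.
Valid on: (F2), (F3), (F4), (F5).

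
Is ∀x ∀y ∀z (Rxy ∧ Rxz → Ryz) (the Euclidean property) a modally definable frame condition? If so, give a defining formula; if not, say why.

Yes: it is the Euclidean property, defined by the 5 schema ◇q → □◇q.

Yes — defined by ◇q → □◇q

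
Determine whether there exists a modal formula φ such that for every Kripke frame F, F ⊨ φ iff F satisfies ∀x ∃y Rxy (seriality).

Definable; □r → ◇r defines it

Yes: it is seriality, defined by the D schema □r → ◇r.
Suppose □r→◇r is valid. At any x set V(r)=W. Then □r at x, so ◇r at x, so x has a successor.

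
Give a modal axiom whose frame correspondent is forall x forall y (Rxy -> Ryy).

□(□ψ → ψ)

A defining formula is □(□ψ → ψ) (the T□ axiom).
Suppose □(□ψ→ψ) is valid. Take Rxy and set V(ψ)={w : Ryw}. Then at y, □ψ holds; since □(□ψ→ψ) at x, □ψ→ψ at y, so ψ at y, i.e. Ryy.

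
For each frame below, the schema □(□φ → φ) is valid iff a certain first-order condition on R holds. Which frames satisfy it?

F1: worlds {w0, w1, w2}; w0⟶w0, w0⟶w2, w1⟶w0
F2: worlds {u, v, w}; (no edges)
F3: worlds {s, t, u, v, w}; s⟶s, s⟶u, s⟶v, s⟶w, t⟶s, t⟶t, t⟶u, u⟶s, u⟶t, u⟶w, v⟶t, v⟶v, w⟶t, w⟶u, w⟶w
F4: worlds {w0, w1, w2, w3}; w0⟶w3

The schema corresponds to shift-reflexivity: ∀x ∀y (Rxy → Ryy).
F1: fails — Rw0w2 but not Rw2w2.
F2: holds.
F3: fails — Rwu but not Ruu.
F4: fails — Rw0w3 but not Rw3w3.
Valid on: F2.

F2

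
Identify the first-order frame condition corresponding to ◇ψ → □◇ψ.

the Euclidean property: ∀x ∀y ∀z (Rxy ∧ Rxz → Ryz)

Suppose ◇ψ→□◇ψ is valid. Take Rxy, Rxz and set V(ψ)={y}. Then ◇ψ at x, so □◇ψ at x, so ◇ψ at z, so some w with Rzw has ψ; w=y, i.e. Rzy. By symmetry of the argument, Ryz.
Conversely, any frame satisfying ∀x ∀y ∀z (Rxy ∧ Rxz → Ryz) validates the schema.
So the correspondent is the Euclidean property.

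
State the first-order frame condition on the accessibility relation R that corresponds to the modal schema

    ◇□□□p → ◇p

∀x ∀y (xRy → ∃w (yR³w ∧ xRw))

This is a Sahlqvist (Geach-type) schema ◇^1□^3p → □^0◇^1p.
Minimal-valuation argument: fix x; take any y with xR^1y and any z with xR^0z. Set V(p) to the set of worlds R-reachable from y in exactly 3 steps. Then □^3p holds at y, so the antecedent holds at x; validity forces ◇^1p at z, giving a w with zR^1w and yR^3w.
First-order correspondent: ∀x ∀y (xRy → ∃w (yR³w ∧ xRw)).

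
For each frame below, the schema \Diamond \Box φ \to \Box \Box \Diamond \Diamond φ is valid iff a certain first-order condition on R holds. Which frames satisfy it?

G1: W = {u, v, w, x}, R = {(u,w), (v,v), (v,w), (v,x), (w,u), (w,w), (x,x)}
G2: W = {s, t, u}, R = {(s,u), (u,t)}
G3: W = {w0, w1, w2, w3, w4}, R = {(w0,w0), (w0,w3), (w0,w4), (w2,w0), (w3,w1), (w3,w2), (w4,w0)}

none

The schema corresponds to a generalized confluence (Geach) condition: \forall x \forall y \forall z ((xRy \wedge x R^2 z) \to \exists w (yRw \wedge z R^2 w)).
G1: fails — vRw, vR²x but no t with wRt and xR²t.
G2: fails — sRu, sR²t but no w with uRw and tR²w.
G3: fails — w0Rw0, w0R²w1 but no w with w0Rw and w1R²w.
Valid on no frame.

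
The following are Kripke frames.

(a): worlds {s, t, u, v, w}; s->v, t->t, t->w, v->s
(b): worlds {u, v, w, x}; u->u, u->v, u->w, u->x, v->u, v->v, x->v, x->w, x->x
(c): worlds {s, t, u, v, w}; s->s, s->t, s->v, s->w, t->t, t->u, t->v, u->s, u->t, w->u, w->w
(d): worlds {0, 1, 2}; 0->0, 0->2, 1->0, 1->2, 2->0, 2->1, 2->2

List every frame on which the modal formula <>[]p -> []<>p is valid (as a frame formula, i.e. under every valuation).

Frame correspondent (Sahlqvist): forall x forall y forall z (Rxy & Rxz -> exists w (Ryw & Rzw)) — i.e. convergence.
(a): fails — Rtt and Rtw but t and w have no common successor.
(b): fails — Ruv and Ruw but v and w have no common successor.
(c): fails — Rsv and Rsv but v and v have no common successor.
(d): satisfies the condition.
Valid on: (d).

(d)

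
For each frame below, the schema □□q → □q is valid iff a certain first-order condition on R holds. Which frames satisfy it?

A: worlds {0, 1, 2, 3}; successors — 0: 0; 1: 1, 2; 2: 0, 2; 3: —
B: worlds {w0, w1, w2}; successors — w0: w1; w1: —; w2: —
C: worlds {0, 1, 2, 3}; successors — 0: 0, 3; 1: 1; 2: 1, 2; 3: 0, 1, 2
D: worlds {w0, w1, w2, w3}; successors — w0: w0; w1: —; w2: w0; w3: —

Frame correspondent (Sahlqvist): ∀x ∀y (Rxy → ∃z (Rxz ∧ Rzy)) — i.e. density.
A: satisfies the condition.
B: fails — Rw0w1 but no z with Rw0z and Rzw1.
C: satisfies the condition.
D: satisfies the condition.
Valid on: A, C, D.

A, C, D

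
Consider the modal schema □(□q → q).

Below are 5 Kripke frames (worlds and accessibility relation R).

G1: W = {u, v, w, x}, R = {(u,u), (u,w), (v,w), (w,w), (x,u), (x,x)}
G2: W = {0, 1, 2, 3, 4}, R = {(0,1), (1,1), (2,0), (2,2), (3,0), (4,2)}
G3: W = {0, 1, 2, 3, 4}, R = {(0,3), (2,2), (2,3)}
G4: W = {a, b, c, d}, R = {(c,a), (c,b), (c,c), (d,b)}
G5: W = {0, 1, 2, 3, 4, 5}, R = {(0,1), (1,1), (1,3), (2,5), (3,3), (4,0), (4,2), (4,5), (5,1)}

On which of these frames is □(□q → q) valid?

The schema corresponds to shift-reflexivity: ∀x ∀y (Rxy → Ryy).
G1: satisfies the condition.
G2: fails — R20 but not R00.
G3: fails — R23 but not R33.
G4: fails — Rdb but not Rbb.
G5: fails — R45 but not R55.
Valid on: G1.

G1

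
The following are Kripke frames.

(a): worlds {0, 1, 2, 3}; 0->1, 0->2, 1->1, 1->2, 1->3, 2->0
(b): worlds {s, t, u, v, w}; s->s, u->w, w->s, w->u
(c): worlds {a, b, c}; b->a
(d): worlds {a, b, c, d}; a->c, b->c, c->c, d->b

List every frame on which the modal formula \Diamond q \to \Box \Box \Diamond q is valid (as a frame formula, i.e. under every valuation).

Frame correspondent (Sahlqvist): \forall x \forall y \forall z ((xRy \wedge x R^2 z) \to \exists w (y = w \wedge zRw)) — i.e. a generalized confluence (Geach) condition.
(a): fails — 0R1, 0R²2 but no w with 1=w and 2Rw.
(b): fails — uRw, uR²s but no w* with w=w* and sRw*.
(c): ✓.
(d): fails — dRb, dR²c but no w with b=w and cRw.

(c)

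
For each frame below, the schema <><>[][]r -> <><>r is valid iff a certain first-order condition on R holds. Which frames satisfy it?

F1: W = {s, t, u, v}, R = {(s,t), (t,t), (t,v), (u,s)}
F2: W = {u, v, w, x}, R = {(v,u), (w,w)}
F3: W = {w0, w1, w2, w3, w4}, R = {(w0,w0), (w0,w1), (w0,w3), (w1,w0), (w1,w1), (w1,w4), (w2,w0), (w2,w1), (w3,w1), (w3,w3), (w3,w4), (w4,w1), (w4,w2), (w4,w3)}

F2, F3

This is the axiom for a generalized confluence (Geach) condition; its first-order frame correspondent is forall x forall y (x R^2 y -> exists w (y R^2 w & x R^2 w)).
F1: fails — sR²v but no w with vR²w and sR²w.
F2: ✓.
F3: ✓.
Valid on: F2, F3.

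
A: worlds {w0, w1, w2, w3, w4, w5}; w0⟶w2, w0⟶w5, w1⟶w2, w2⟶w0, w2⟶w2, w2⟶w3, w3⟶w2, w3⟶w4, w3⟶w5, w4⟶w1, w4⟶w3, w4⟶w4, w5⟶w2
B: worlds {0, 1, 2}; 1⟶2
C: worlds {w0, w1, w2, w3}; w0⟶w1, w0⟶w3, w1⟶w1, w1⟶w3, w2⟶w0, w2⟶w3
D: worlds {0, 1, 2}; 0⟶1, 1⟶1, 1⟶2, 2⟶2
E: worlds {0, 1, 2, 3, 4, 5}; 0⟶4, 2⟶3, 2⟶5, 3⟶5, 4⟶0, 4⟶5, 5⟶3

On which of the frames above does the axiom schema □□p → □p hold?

The schema corresponds to density: ∀x ∀y (Rxy → ∃z (Rxz ∧ Rzy)).
A: fails — Rw3w5 but no z with Rw3z and Rzw5.
B: fails — R12 but no z with R1z and Rz2.
C: fails — Rw2w0 but no z with Rw2z and Rzw0.
D: condition met.
E: fails — R45 but no z with R4z and Rz5.

D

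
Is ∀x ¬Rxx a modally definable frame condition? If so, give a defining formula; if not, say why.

No

If a class were modally definable it would be closed under surjective bounded morphisms (Goldblatt–Thomason).
The 2-cycle (worlds s,t with s→t→s) is irreflexive, and the map sending every world to a single reflexive point • is a surjective bounded morphism (forth: every edge maps to (•,•); back: every world has a successor). So any modal formula valid on the 2-cycle is also valid on the reflexive point, which is not irreflexive.
So no modal formula (or set of formulas) defines exactly the irreflexive frames.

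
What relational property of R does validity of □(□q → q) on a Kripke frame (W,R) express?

Suppose □(□q→q) is valid. Take Rxy and set V(q)={w : Ryw}. Then at y, □q holds; since □(□q→q) at x, □q→q at y, so q at y, i.e. Ryy.

Shift-reflexivity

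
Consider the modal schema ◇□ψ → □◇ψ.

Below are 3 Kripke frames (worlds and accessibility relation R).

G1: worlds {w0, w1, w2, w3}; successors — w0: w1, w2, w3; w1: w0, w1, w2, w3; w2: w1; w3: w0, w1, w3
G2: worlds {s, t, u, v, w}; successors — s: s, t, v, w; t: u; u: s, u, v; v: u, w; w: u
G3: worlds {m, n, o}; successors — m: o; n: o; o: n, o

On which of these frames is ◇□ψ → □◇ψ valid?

G1, G3

The schema corresponds to convergence: ∀x ∀y ∀z (Rxy ∧ Rxz → ∃w (Ryw ∧ Rzw)).
G1: ✓.
G2: fails — Rsw and Rss but w and s have no common successor.
G3: ✓.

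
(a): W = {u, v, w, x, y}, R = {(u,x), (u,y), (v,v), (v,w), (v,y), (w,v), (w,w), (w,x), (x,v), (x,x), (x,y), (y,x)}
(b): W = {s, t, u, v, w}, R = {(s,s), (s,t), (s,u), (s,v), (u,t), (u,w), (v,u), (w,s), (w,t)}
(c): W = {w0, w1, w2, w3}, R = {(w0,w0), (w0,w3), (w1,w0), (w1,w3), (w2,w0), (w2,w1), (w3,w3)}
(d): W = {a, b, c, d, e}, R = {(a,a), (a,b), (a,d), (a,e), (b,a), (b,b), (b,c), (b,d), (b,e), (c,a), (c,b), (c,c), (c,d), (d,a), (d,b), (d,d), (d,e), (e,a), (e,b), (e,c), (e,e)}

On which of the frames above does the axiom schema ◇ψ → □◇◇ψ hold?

The schema corresponds to a generalized confluence (Geach) condition: ∀x ∀y ∀z ((xRy ∧ xRz) → ∃w (y = w ∧ zR²w)).
(a): fails — vRw, vRy but no t with w=t and yR²t.
(b): fails — sRs, sRt but no w* with s=w* and tR²w*.
(c): fails — w0Rw0, w0Rw3 but no w with w0=w and w3R²w.
(d): ✓.

(d)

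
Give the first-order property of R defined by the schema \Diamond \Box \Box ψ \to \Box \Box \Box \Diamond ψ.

\forall x \forall y \forall z ((xRy \wedge x R^3 z) \to \exists w (y R^2 w \wedge zRw))

This is a Sahlqvist (Geach-type) schema ◇^1□^2ψ → □^3◇^1ψ.
Minimal-valuation argument: fix x; take any y with xR^1y and any z with xR^3z. Set V(ψ) to the set of worlds R-reachable from y in exactly 2 steps. Then □^2ψ holds at y, so the antecedent holds at x; validity forces ◇^1ψ at z, giving a w with zR^1w and yR^2w.
First-order correspondent: \forall x \forall y \forall z ((xRy \wedge x R^3 z) \to \exists w (y R^2 w \wedge zRw)).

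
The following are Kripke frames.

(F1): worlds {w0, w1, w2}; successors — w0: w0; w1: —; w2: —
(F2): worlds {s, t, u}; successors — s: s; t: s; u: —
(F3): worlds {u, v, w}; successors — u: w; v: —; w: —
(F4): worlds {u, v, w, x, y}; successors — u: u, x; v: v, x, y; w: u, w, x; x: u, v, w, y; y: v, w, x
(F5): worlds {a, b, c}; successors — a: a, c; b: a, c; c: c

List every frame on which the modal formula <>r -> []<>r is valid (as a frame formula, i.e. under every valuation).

This is the axiom for the Euclidean property; its first-order frame correspondent is forall x forall y forall z (Rxy & Rxz -> Ryz).
(F1): satisfies the condition.
(F2): satisfies the condition.
(F3): fails — Ruw and Ruw but not Rww.
(F4): fails — Rux and Rux but not Rxx.
(F5): fails — Rac and Raa but not Rca.
Valid on: (F1), (F2).

(F1), (F2)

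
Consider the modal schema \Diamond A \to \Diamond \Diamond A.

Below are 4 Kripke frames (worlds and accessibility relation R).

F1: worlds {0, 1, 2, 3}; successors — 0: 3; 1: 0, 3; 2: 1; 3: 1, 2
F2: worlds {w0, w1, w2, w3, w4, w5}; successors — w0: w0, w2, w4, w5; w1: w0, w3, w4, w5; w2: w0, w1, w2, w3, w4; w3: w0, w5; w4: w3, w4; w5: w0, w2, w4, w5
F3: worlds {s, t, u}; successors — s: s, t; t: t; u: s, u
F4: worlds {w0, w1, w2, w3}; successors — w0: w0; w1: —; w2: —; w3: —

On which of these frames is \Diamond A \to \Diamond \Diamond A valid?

F2, F3, F4

Frame correspondent (Sahlqvist): \forall x \forall y (xRy \to \exists w (y = w \wedge x R^2 w)) — i.e. a generalized confluence (Geach) condition.
F1: fails — 0R3 but no w with 3=w and 0R²w.
F2: condition met.
F3: condition met.
F4: condition met.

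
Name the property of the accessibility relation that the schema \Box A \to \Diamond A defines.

seriality

Suppose □A→◇A is valid. At any x set V(A)=W. Then □A at x, so ◇A at x, so x has a successor.
The converse is a direct semantic check.
So the correspondent is seriality.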